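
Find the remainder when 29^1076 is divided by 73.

41

Successive squares of 29 mod 73: 29^1≡29, 29^2≡38, 29^4≡57, 29^8≡37, 29^16≡55, 29^32≡32, 29^64≡2, 29^128≡4, 29^256≡16, 29^512≡37, 29^1024≡55.
Since 1076 = 4 + 16 + 32 + 1024 in binary, 29^1076 ≡ 57·55·32·55 ≡ 41 (mod 73).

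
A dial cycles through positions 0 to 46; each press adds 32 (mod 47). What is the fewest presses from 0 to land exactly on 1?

47 = 1·32 + 15
32 = 2·15 + 2
15 = 7·2 + 1
2 = 2·1 + 0
Back-substituting gives 32·25 ≡ 1 (mod 47).

25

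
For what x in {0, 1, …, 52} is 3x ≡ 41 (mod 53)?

3⁻¹ ≡ 18 (mod 53) because 3·18 = 54 = 1·53 + 1.
So x ≡ 18·41 = 738 ≡ 49 (mod 53).
Check: 3·49 = 147 = 2·53 + 41.

49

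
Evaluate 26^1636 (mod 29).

16

Square-and-reduce mod 29: 26^1≡26, 26^2≡9, 26^4≡23, 26^8≡7, 26^16≡20, 26^32≡23, 26^64≡7, 26^128≡20, 26^256≡23, 26^512≡7, 26^1024≡20.
Since 1636 = 4 + 32 + 64 + 512 + 1024 in binary, 26^1636 ≡ 23·23·7·7·20 ≡ 16 (mod 29).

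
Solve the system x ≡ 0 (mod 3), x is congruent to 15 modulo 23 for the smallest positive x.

Since 23·2 ≡ 1 (mod 3), take x = 15 + 23·((0−15)·2 mod 3) = 15 + 23·0 = 15.
Check: 15 mod 3 = 0, 15 mod 23 = 15.

15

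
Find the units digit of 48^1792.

Last digits of 8^n: 8, 4, 2, 6 (period 4).
1792 leaves remainder 0 on division by 4, so 48^1792 ends in 6.

6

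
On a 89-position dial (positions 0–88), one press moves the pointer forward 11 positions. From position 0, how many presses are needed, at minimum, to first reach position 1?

81

89 = 8·11 + 1
11 = 11·1 + 0
Back-substituting gives 11·81 ≡ 1 (mod 89).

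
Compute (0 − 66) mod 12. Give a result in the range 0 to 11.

6

66 mod 12 = 6 (since 5·12 = 60).
(0 − 6) mod 12 = 6.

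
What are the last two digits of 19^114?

Square-and-reduce mod 100: 19^1≡19, 19^2≡61, 19^4≡21, 19^8≡41, 19^16≡81, 19^32≡61, 19^64≡21.
Since 114 = 2 + 16 + 32 + 64 in binary, 19^114 ≡ 61·81·61·21 ≡ 21 (mod 100).

21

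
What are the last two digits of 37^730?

Successive squares of 37 mod 100: 37^1≡37, 37^2≡69, 37^4≡61, 37^8≡21, 37^16≡41, 37^32≡81, 37^64≡61, 37^128≡21, 37^256≡41, 37^512≡81.
Since 730 = 2 + 8 + 16 + 64 + 128 + 512 in binary, 37^730 ≡ 69·21·41·61·21·81 ≡ 49 (mod 100).

49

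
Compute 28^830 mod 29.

1

Square-and-reduce mod 29: 28^1≡28, 28^2≡1, 28^4≡1, 28^8≡1, 28^16≡1, 28^32≡1, 28^64≡1, 28^128≡1, 28^256≡1, 28^512≡1.
830 = 2 + 4 + 8 + 16 + 32 + 256 + 512, so 28^830 ≡ 1·1·1·1·1·1·1 ≡ 1 (mod 29).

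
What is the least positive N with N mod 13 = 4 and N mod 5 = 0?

30

x ≡ 0 (mod 5) gives x ∈ {0, 5, 10, 15, 20, 25, 30}.
The first of these with x mod 13 = 4 is 30.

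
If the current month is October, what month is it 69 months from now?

Dividing 69 by 12 gives quotient 5 and remainder 9.
October + 9 months → July.

July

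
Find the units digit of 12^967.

8

The units digit of 12^n cycles with period 4: 2, 4, 8, 6, …
967 mod 4 = 3, so the last digit matches 2^3 = 8.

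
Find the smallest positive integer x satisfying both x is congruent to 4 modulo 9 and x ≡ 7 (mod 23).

76

x ≡ 4 (mod 9) gives x ∈ {4, 13, 22, 31, 40, 49, 58, 67, …}.
The first of these with x mod 23 = 7 is 76.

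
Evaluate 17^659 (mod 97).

Successive squares of 17 mod 97: 17^1≡17, 17^2≡95, 17^4≡4, 17^8≡16, 17^16≡62, 17^32≡61, 17^64≡35, 17^128≡61, 17^256≡35, 17^512≡61.
Since 659 = 1 + 2 + 16 + 128 + 512 in binary, 17^659 ≡ 17·95·62·61·61 ≡ 37 (mod 97).

37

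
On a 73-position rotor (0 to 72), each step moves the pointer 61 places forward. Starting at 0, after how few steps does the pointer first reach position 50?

8

The inverse of 61 mod 73 is 6 (since 61·6 = 366 ≡ 1).
Multiplying both sides by 6: x ≡ 6·50 = 300 ≡ 8 (mod 73).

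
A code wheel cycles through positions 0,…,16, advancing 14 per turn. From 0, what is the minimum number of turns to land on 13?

7

The inverse of 14 mod 17 is 11 (since 14·11 = 154 ≡ 1).
So x ≡ 11·13 = 143 ≡ 7 (mod 17).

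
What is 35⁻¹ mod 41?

34

41 = 1·35 + 6
35 = 5·6 + 5
6 = 1·5 + 1
5 = 5·1 + 0
Back-substituting gives 35·34 ≡ 1 (mod 41).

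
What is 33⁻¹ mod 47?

10

33·10 = 330 = 7·47 + 1, so 33⁻¹ ≡ 10 (mod 47).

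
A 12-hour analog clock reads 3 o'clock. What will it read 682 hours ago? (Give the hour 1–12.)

5

682 − 56·12 = 10, so 682 ≡ 10 (mod 12).
3 − 10 → 5 on a 12-hour dial.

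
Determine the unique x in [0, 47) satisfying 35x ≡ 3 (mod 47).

The inverse of 35 mod 47 is 43 (since 35·43 = 1505 ≡ 1).
So x ≡ 43·3 = 129 ≡ 35 (mod 47).
Check: 35·35 = 1225 = 26·47 + 3.

35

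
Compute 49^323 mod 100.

Square-and-reduce mod 100: 49^1≡49, 49^2≡1, 49^4≡1, 49^8≡1, 49^16≡1, 49^32≡1, 49^64≡1, 49^128≡1, 49^256≡1.
Since 323 = 1 + 2 + 64 + 256 in binary, 49^323 ≡ 49·1·1·1 ≡ 49 (mod 100).

49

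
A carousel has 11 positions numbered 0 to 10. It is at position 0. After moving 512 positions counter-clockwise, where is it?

5

512 = 46·11 + 6, so 512 mod 11 = 6.
(0 − 6) mod 11 = 5.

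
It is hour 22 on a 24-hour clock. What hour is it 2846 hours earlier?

Dividing 2846 by 24 gives quotient 118 and remainder 14.
(22 − 14) mod 24 = 8.

8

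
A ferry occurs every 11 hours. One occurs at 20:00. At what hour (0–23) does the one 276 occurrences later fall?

8

276·11 = 3036.
3036 mod 24 = 12 (since 126·24 = 3024).
(20 + 12) mod 24 = 8.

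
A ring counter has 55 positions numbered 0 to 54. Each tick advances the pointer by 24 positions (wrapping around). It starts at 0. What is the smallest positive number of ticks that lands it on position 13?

24⁻¹ ≡ 39 (mod 55) because 24·39 = 936 = 17·55 + 1.
Multiplying both sides by 39: x ≡ 39·13 = 507 ≡ 12 (mod 55).

12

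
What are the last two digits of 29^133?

89

Square-and-reduce mod 100: 29^1≡29, 29^2≡41, 29^4≡81, 29^8≡61, 29^16≡21, 29^32≡41, 29^64≡81, 29^128≡61.
Since 133 = 1 + 4 + 128 in binary, 29^133 ≡ 29·81·61 ≡ 89 (mod 100).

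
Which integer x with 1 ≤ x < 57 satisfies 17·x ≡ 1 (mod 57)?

17·47 = 799 = 14·57 + 1, so 17⁻¹ ≡ 47 (mod 57).

47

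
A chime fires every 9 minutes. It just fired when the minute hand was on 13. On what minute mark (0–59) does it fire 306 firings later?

306·9 = 2754.
Dividing 2754 by 60 gives quotient 45 and remainder 54.
(13 + 54) mod 60 = 7.

7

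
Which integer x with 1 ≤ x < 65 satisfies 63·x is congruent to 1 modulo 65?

32

65 = 1·63 + 2
63 = 31·2 + 1
2 = 2·1 + 0
Back-substituting gives 63·32 ≡ 1 (mod 65).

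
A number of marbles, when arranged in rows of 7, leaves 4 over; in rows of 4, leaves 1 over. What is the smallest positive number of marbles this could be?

25

x ≡ 1 (mod 4) gives x ∈ {1, 5, 9, 13, 17, 21, 25}.
The first of these with x mod 7 = 4 is 25.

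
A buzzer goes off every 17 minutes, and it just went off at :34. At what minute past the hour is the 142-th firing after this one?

142·17 = 2414.
2414 mod 60 = 14 (since 40·60 = 2400).
(34 + 14) mod 60 = 48.

48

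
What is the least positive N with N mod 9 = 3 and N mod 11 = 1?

12

Since 11·5 ≡ 1 (mod 9), take x = 1 + 11·((3−1)·5 mod 9) = 1 + 11·1 = 12.
Check: 12 mod 9 = 3, 12 mod 11 = 1.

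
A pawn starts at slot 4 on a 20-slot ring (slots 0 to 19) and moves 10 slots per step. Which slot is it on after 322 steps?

4

322·10 = 3220.
3220 − 161·20 = 0, so 3220 ≡ 0 (mod 20).
(4 + 0) mod 20 = 4.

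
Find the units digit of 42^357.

2

Last digits of 2^n: 2, 4, 8, 6 (period 4).
357 leaves remainder 1 on division by 4, so 42^357 ends in 2.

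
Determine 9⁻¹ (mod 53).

9·6 = 54 = 1·53 + 1, so 9⁻¹ ≡ 6 (mod 53).

6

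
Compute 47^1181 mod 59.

14

Square-and-reduce mod 59: 47^1≡47, 47^2≡26, 47^4≡27, 47^8≡21, 47^16≡28, 47^32≡17, 47^64≡53, 47^128≡36, 47^256≡57, 47^512≡4, 47^1024≡16.
Since 1181 = 1 + 4 + 8 + 16 + 128 + 1024 in binary, 47^1181 ≡ 47·27·21·28·36·16 ≡ 14 (mod 59).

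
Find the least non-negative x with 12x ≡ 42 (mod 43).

25

The inverse of 12 mod 43 is 18 (since 12·18 = 216 ≡ 1).
Multiplying both sides by 18: x ≡ 18·42 = 756 ≡ 25 (mod 43).
Check: 12·25 = 300 = 6·43 + 42.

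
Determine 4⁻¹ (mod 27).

4·7 = 28 = 1·27 + 1, so 4⁻¹ ≡ 7 (mod 27).

7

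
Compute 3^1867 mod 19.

By repeated squaring mod 19: 3^1≡3, 3^2≡9, 3^4≡5, 3^8≡6, 3^16≡17, 3^32≡4, 3^64≡16, 3^128≡9, 3^256≡5, 3^512≡6, 3^1024≡17.
Since 1867 = 1 + 2 + 8 + 64 + 256 + 512 + 1024 in binary, 3^1867 ≡ 3·9·6·16·5·6·17 ≡ 14 (mod 19).

14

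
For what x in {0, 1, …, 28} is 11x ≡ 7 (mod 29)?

27

11⁻¹ ≡ 8 (mod 29) because 11·8 = 88 = 3·29 + 1.
So x ≡ 8·7 = 56 ≡ 27 (mod 29).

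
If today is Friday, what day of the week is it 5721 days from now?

Sunday

5721 − 817·7 = 2, so 5721 ≡ 2 (mod 7).
Friday + 2 days → Sunday.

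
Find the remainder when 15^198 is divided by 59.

21

Successive squares of 15 mod 59: 15^1≡15, 15^2≡48, 15^4≡3, 15^8≡9, 15^16≡22, 15^32≡12, 15^64≡26, 15^128≡27.
Since 198 = 2 + 4 + 64 + 128 in binary, 15^198 ≡ 48·3·26·27 ≡ 21 (mod 59).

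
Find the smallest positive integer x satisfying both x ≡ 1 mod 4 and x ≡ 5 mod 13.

Since 13·1 ≡ 1 (mod 4), take x = 5 + 13·((1−5)·1 mod 4) = 5 + 13·0 = 5.
Check: 5 mod 4 = 1, 5 mod 13 = 5.

5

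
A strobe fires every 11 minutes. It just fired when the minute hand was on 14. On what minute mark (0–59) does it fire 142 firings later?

142·11 = 1562.
1562 mod 60 = 2 (since 26·60 = 1560).
(14 + 2) mod 60 = 16.

16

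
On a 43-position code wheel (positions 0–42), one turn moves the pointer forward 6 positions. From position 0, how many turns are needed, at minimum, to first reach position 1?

36

6·36 = 216 = 5·43 + 1, so 6⁻¹ ≡ 36 (mod 43).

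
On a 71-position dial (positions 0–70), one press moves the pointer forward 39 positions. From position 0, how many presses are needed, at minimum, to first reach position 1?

51

39·51 = 1989 = 28·71 + 1, so 39⁻¹ ≡ 51 (mod 71).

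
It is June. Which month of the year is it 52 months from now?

52 mod 12 = 4 (since 4·12 = 48).
June + 4 months → October.

October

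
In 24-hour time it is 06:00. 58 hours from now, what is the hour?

16

Dividing 58 by 24 gives quotient 2 and remainder 10.
(6 + 10) mod 24 = 16.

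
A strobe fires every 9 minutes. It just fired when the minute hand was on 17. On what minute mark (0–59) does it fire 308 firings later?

308·9 = 2772.
2772 = 46·60 + 12, so 2772 mod 60 = 12.
(17 + 12) mod 60 = 29.

29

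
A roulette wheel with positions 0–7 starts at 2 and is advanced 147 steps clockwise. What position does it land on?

5

147 = 18·8 + 3, so 147 mod 8 = 3.
(2 + 3) mod 8 = 5.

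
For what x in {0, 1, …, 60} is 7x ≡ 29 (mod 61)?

The inverse of 7 mod 61 is 35 (since 7·35 = 245 ≡ 1).
Multiplying both sides by 35: x ≡ 35·29 = 1015 ≡ 39 (mod 61).

39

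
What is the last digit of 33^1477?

3

Powers of 3 mod 10 repeat with period 4: 3, 9, 7, 1.
1477 leaves remainder 1 on division by 4, so 33^1477 ends in 3.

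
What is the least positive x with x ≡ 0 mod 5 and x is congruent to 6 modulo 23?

75

x ≡ 0 (mod 5) gives x ∈ {0, 5, 10, 15, 20, 25, 30, 35, …}.
The first of these with x mod 23 = 6 is 75.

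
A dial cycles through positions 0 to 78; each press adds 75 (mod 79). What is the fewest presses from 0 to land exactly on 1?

59

79 = 1·75 + 4
75 = 18·4 + 3
4 = 1·3 + 1
3 = 3·1 + 0
Back-substituting gives 75·59 ≡ 1 (mod 79).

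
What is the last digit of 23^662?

The units digit of 23^n cycles with period 4: 3, 9, 7, 1, …
662 mod 4 = 2, so the last digit matches 3^2 = 9.

9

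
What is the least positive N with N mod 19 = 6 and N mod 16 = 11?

139

Since 16·6 ≡ 1 (mod 19), take x = 11 + 16·((6−11)·6 mod 19) = 11 + 16·8 = 139.
Check: 139 mod 19 = 6, 139 mod 16 = 11.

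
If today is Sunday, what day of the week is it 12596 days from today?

Wednesday

12596 − 1799·7 = 3, so 12596 ≡ 3 (mod 7).
Sunday + 3 days → Wednesday.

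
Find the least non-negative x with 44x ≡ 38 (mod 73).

44

44⁻¹ ≡ 5 (mod 73) because 44·5 = 220 = 3·73 + 1.
So x ≡ 5·38 = 190 ≡ 44 (mod 73).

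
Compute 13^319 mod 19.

Successive squares of 13 mod 19: 13^1≡13, 13^2≡17, 13^4≡4, 13^8≡16, 13^16≡9, 13^32≡5, 13^64≡6, 13^128≡17, 13^256≡4.
Since 319 = 1 + 2 + 4 + 8 + 16 + 32 + 256 in binary, 13^319 ≡ 13·17·4·16·9·5·4 ≡ 15 (mod 19).

15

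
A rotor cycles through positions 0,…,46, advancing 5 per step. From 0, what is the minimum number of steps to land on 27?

5⁻¹ ≡ 19 (mod 47) because 5·19 = 95 = 2·47 + 1.
Multiplying both sides by 19: x ≡ 19·27 = 513 ≡ 43 (mod 47).
Check: 5·43 = 215 = 4·47 + 27.

43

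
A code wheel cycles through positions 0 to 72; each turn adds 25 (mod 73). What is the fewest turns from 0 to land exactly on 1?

38

73 = 2·25 + 23
25 = 1·23 + 2
23 = 11·2 + 1
2 = 2·1 + 0
Back-substituting gives 25·38 ≡ 1 (mod 73).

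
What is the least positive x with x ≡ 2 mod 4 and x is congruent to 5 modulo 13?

x ≡ 2 (mod 4) gives x ∈ {2, 6, 10, 14, 18}.
The first of these with x mod 13 = 5 is 18.

18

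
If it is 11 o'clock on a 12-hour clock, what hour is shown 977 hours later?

4

Dividing 977 by 12 gives quotient 81 and remainder 5.
11 + 5 → 4 on a 12-hour dial.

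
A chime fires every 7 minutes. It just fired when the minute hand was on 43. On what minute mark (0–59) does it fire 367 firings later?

367·7 = 2569.
Dividing 2569 by 60 gives quotient 42 and remainder 49.
(43 + 49) mod 60 = 32.

32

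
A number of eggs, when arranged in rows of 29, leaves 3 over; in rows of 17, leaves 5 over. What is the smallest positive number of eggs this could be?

x ≡ 5 (mod 17) gives x ∈ {5, 22, 39, 56, 73, 90}.
The first of these with x mod 29 = 3 is 90.

90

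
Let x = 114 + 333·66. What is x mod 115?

12

333·66 = 21978.
21978 = 191·115 + 13, so 21978 mod 115 = 13.
(114 + 13) mod 115 = 12.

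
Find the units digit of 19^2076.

1

Powers of 9 mod 10 repeat with period 2: 9, 1.
2076 mod 2 = 0, so the last digit matches 9^2 = 1.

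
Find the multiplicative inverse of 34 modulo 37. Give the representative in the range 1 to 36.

34·12 = 408 = 11·37 + 1, so 34⁻¹ ≡ 12 (mod 37).

12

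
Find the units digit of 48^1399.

The units digit of 48^n cycles with period 4: 8, 4, 2, 6, …
1399 mod 4 = 3, so the last digit matches 8^3 = 2.

2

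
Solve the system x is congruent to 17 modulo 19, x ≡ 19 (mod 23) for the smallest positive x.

Since 23·5 ≡ 1 (mod 19), take x = 19 + 23·((17−19)·5 mod 19) = 19 + 23·9 = 226.
Check: 226 mod 19 = 17, 226 mod 23 = 19.

226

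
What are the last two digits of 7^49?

By repeated squaring mod 100: 7^1≡7, 7^2≡49, 7^4≡1, 7^8≡1, 7^16≡1, 7^32≡1.
Since 49 = 1 + 16 + 32 in binary, 7^49 ≡ 7·1·1 ≡ 7 (mod 100).

07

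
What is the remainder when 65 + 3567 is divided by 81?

68

3567 mod 81 = 3 (since 44·81 = 3564).
(65 + 3) mod 81 = 68.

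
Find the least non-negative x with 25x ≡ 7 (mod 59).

5

The inverse of 25 mod 59 is 26 (since 25·26 = 650 ≡ 1).
Multiplying both sides by 26: x ≡ 26·7 = 182 ≡ 5 (mod 59).
Check: 25·5 = 125 = 2·59 + 7.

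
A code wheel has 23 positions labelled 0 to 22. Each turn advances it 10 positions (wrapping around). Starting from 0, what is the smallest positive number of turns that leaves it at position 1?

23 = 2·10 + 3
10 = 3·3 + 1
3 = 3·1 + 0
Back-substituting gives 10·7 ≡ 1 (mod 23).

7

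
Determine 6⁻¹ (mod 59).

59 = 9·6 + 5
6 = 1·5 + 1
5 = 5·1 + 0
Back-substituting gives 6·10 ≡ 1 (mod 59).

10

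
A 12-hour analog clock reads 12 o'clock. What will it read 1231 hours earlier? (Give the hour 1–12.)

5

1231 − 102·12 = 7, so 1231 ≡ 7 (mod 12).
12 − 7 → 5 on a 12-hour dial.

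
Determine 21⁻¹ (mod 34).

13

21·13 = 273 = 8·34 + 1, so 21⁻¹ ≡ 13 (mod 34).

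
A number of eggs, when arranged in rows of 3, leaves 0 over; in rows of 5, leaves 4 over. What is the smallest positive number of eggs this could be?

x ≡ 0 (mod 3) gives x ∈ {0, 3, 6, 9}.
The first of these with x mod 5 = 4 is 9.

9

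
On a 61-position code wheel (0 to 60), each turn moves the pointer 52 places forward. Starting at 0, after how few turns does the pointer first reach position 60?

52⁻¹ ≡ 27 (mod 61) because 52·27 = 1404 = 23·61 + 1.
So x ≡ 27·60 = 1620 ≡ 34 (mod 61).

34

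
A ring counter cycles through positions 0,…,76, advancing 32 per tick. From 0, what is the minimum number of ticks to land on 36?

30

The inverse of 32 mod 77 is 65 (since 32·65 = 2080 ≡ 1).
So x ≡ 65·36 = 2340 ≡ 30 (mod 77).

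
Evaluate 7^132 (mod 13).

Successive squares of 7 mod 13: 7^1≡7, 7^2≡10, 7^4≡9, 7^8≡3, 7^16≡9, 7^32≡3, 7^64≡9, 7^128≡3.
132 = 4 + 128, so 7^132 ≡ 9·3 ≡ 1 (mod 13).

1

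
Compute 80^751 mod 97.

15

Square-and-reduce mod 97: 80^1≡80, 80^2≡95, 80^4≡4, 80^8≡16, 80^16≡62, 80^32≡61, 80^64≡35, 80^128≡61, 80^256≡35, 80^512≡61.
Since 751 = 1 + 2 + 4 + 8 + 32 + 64 + 128 + 512 in binary, 80^751 ≡ 80·95·4·16·61·35·61·61 ≡ 15 (mod 97).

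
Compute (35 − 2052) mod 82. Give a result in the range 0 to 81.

33

2052 mod 82 = 2 (since 25·82 = 2050).
(35 − 2) mod 82 = 33.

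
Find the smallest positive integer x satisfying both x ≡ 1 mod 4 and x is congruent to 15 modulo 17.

49

x ≡ 1 (mod 4) gives x ∈ {1, 5, 9, 13, 17, 21, 25, 29, …}.
The first of these with x mod 17 = 15 is 49.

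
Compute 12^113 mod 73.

Square-and-reduce mod 73: 12^1≡12, 12^2≡71, 12^4≡4, 12^8≡16, 12^16≡37, 12^32≡55, 12^64≡32.
Since 113 = 1 + 16 + 32 + 64 in binary, 12^113 ≡ 12·37·55·32 ≡ 48 (mod 73).

48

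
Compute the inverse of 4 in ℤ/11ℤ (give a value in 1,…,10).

4·3 = 12 = 1·11 + 1, so 4⁻¹ ≡ 3 (mod 11).

3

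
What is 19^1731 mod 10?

9

Powers of 9 mod 10 repeat with period 2: 9, 1.
1731 mod 2 = 1, so the last digit matches 9^1 = 9.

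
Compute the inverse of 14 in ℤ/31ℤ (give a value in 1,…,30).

20

31 = 2·14 + 3
14 = 4·3 + 2
3 = 1·2 + 1
2 = 2·1 + 0
Back-substituting gives 14·20 ≡ 1 (mod 31).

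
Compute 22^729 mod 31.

27

Square-and-reduce mod 31: 22^1≡22, 22^2≡19, 22^4≡20, 22^8≡28, 22^16≡9, 22^32≡19, 22^64≡20, 22^128≡28, 22^256≡9, 22^512≡19.
Since 729 = 1 + 8 + 16 + 64 + 128 + 512 in binary, 22^729 ≡ 22·28·9·20·28·19 ≡ 27 (mod 31).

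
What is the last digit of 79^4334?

Powers of 9 mod 10 repeat with period 2: 9, 1.
4334 mod 2 = 0, so the last digit matches 9^2 = 1.

1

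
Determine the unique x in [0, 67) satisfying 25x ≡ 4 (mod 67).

35

The inverse of 25 mod 67 is 59 (since 25·59 = 1475 ≡ 1).
So x ≡ 59·4 = 236 ≡ 35 (mod 67).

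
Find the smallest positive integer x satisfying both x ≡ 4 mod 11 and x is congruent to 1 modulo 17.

103

Since 17·2 ≡ 1 (mod 11), take x = 1 + 17·((4−1)·2 mod 11) = 1 + 17·6 = 103.
Check: 103 mod 11 = 4, 103 mod 17 = 1.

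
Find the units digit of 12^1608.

Last digits of 2^n: 2, 4, 8, 6 (period 4).
1608 mod 4 = 0, so the last digit matches 2^4 = 6.

6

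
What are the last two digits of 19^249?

79

Square-and-reduce mod 100: 19^1≡19, 19^2≡61, 19^4≡21, 19^8≡41, 19^16≡81, 19^32≡61, 19^64≡21, 19^128≡41.
249 = 1 + 8 + 16 + 32 + 64 + 128, so 19^249 ≡ 19·41·81·61·21·41 ≡ 79 (mod 100).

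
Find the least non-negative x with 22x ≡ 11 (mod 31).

22⁻¹ ≡ 24 (mod 31) because 22·24 = 528 = 17·31 + 1.
So x ≡ 24·11 = 264 ≡ 16 (mod 31).
Check: 22·16 = 352 = 11·31 + 11.

16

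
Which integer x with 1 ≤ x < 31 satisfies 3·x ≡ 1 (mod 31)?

21

31 = 10·3 + 1
3 = 3·1 + 0
Back-substituting gives 3·21 ≡ 1 (mod 31).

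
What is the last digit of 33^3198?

The units digit of 33^n cycles with period 4: 3, 9, 7, 1, …
3198 leaves remainder 2 on division by 4, so 33^3198 ends in 9.

9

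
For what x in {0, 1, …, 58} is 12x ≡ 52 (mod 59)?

24

The inverse of 12 mod 59 is 5 (since 12·5 = 60 ≡ 1).
Multiplying both sides by 5: x ≡ 5·52 = 260 ≡ 24 (mod 59).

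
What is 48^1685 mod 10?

8

The units digit of 48^n cycles with period 4: 8, 4, 2, 6, …
1685 leaves remainder 1 on division by 4, so 48^1685 ends in 8.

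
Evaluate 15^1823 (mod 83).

By repeated squaring mod 83: 15^1≡15, 15^2≡59, 15^4≡78, 15^8≡25, 15^16≡44, 15^32≡27, 15^64≡65, 15^128≡75, 15^256≡64, 15^512≡29, 15^1024≡11.
1823 = 1 + 2 + 4 + 8 + 16 + 256 + 512 + 1024, so 15^1823 ≡ 15·59·78·25·44·64·29·11 ≡ 13 (mod 83).

13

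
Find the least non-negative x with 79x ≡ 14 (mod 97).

10

The inverse of 79 mod 97 is 70 (since 79·70 = 5530 ≡ 1).
So x ≡ 70·14 = 980 ≡ 10 (mod 97).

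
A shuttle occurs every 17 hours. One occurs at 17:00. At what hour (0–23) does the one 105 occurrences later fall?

105·17 = 1785.
Dividing 1785 by 24 gives quotient 74 and remainder 9.
(17 + 9) mod 24 = 2.

2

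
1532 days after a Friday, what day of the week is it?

Thursday

1532 − 218·7 = 6, so 1532 ≡ 6 (mod 7).
Friday + 6 days → Thursday.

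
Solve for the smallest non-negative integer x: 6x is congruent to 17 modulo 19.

The inverse of 6 mod 19 is 16 (since 6·16 = 96 ≡ 1).
Multiplying both sides by 16: x ≡ 16·17 = 272 ≡ 6 (mod 19).

6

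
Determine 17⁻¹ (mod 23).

23 = 1·17 + 6
17 = 2·6 + 5
6 = 1·5 + 1
5 = 5·1 + 0
Back-substituting gives 17·19 ≡ 1 (mod 23).

19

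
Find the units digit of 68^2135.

Powers of 8 mod 10 repeat with period 4: 8, 4, 2, 6.
2135 mod 4 = 3, so the last digit matches 8^3 = 2.

2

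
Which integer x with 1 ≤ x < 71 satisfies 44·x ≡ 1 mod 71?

21

44·21 = 924 = 13·71 + 1, so 44⁻¹ ≡ 21 (mod 71).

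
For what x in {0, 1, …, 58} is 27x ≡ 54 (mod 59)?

27⁻¹ ≡ 35 (mod 59) because 27·35 = 945 = 16·59 + 1.
Multiplying both sides by 35: x ≡ 35·54 = 1890 ≡ 2 (mod 59).

2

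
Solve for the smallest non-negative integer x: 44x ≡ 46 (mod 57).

The inverse of 44 mod 57 is 35 (since 44·35 = 1540 ≡ 1).
Multiplying both sides by 35: x ≡ 35·46 = 1610 ≡ 14 (mod 57).
Check: 44·14 = 616 = 10·57 + 46.

14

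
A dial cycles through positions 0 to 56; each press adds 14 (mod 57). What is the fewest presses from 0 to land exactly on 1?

53

57 = 4·14 + 1
14 = 14·1 + 0
Back-substituting gives 14·53 ≡ 1 (mod 57).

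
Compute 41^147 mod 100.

81

Successive squares of 41 mod 100: 41^1≡41, 41^2≡81, 41^4≡61, 41^8≡21, 41^16≡41, 41^32≡81, 41^64≡61, 41^128≡21.
147 = 1 + 2 + 16 + 128, so 41^147 ≡ 41·81·41·21 ≡ 81 (mod 100).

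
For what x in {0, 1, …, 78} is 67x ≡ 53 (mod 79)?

The inverse of 67 mod 79 is 46 (since 67·46 = 3082 ≡ 1).
Multiplying both sides by 46: x ≡ 46·53 = 2438 ≡ 68 (mod 79).
Check: 67·68 = 4556 = 57·79 + 53.

68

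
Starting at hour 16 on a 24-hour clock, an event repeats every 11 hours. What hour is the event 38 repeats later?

38·11 = 418.
Dividing 418 by 24 gives quotient 17 and remainder 10.
(16 + 10) mod 24 = 2.

2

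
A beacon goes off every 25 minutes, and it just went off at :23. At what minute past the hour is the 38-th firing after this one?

13

38·25 = 950.
950 mod 60 = 50 (since 15·60 = 900).
(23 + 50) mod 60 = 13.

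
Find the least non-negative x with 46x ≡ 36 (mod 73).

23

The inverse of 46 mod 73 is 27 (since 46·27 = 1242 ≡ 1).
So x ≡ 27·36 = 972 ≡ 23 (mod 73).
Check: 46·23 = 1058 = 14·73 + 36.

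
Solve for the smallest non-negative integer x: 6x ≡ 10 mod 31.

6⁻¹ ≡ 26 (mod 31) because 6·26 = 156 = 5·31 + 1.
Multiplying both sides by 26: x ≡ 26·10 = 260 ≡ 12 (mod 31).

12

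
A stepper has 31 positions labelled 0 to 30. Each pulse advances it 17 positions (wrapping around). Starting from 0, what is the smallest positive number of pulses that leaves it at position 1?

11

31 = 1·17 + 14
17 = 1·14 + 3
14 = 4·3 + 2
3 = 1·2 + 1
2 = 2·1 + 0
Back-substituting gives 17·11 ≡ 1 (mod 31).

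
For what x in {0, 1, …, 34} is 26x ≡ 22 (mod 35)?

The inverse of 26 mod 35 is 31 (since 26·31 = 806 ≡ 1).
Multiplying both sides by 31: x ≡ 31·22 = 682 ≡ 17 (mod 35).

17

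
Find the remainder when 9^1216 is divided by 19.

9

By repeated squaring mod 19: 9^1≡9, 9^2≡5, 9^4≡6, 9^8≡17, 9^16≡4, 9^32≡16, 9^64≡9, 9^128≡5, 9^256≡6, 9^512≡17, 9^1024≡4.
Since 1216 = 64 + 128 + 1024 in binary, 9^1216 ≡ 9·5·4 ≡ 9 (mod 19).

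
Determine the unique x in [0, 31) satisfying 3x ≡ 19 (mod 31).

The inverse of 3 mod 31 is 21 (since 3·21 = 63 ≡ 1).
So x ≡ 21·19 = 399 ≡ 27 (mod 31).

27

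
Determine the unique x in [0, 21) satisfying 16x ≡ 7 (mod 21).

7

16⁻¹ ≡ 4 (mod 21) because 16·4 = 64 = 3·21 + 1.
So x ≡ 4·7 = 28 ≡ 7 (mod 21).
Check: 16·7 = 112 = 5·21 + 7.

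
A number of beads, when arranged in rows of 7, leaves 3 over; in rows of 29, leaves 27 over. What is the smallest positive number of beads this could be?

Since 29·1 ≡ 1 (mod 7), take x = 27 + 29·((3−27)·1 mod 7) = 27 + 29·4 = 143.
Check: 143 mod 7 = 3, 143 mod 29 = 27.

143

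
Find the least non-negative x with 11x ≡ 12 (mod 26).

11⁻¹ ≡ 19 (mod 26) because 11·19 = 209 = 8·26 + 1.
So x ≡ 19·12 = 228 ≡ 20 (mod 26).
Check: 11·20 = 220 = 8·26 + 12.

20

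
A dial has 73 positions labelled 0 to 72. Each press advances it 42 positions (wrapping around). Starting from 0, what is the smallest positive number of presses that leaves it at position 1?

40

42·40 = 1680 = 23·73 + 1, so 42⁻¹ ≡ 40 (mod 73).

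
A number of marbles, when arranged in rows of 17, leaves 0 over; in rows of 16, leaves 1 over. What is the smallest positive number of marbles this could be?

Since 16·16 ≡ 1 (mod 17), take x = 1 + 16·((0−1)·16 mod 17) = 1 + 16·1 = 17.
Check: 17 mod 17 = 0, 17 mod 16 = 1.

17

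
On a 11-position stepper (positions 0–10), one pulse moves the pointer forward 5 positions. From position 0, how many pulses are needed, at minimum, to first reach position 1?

11 = 2·5 + 1
5 = 5·1 + 0
Back-substituting gives 5·9 ≡ 1 (mod 11).

9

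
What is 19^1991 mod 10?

9

Last digits of 9^n: 9, 1 (period 2).
1991 mod 2 = 1, so the last digit matches 9^1 = 9.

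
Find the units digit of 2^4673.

Powers of 2 mod 10 repeat with period 4: 2, 4, 8, 6.
4673 mod 4 = 1, so the last digit matches 2^1 = 2.

2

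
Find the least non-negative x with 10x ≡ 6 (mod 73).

59

10⁻¹ ≡ 22 (mod 73) because 10·22 = 220 = 3·73 + 1.
So x ≡ 22·6 = 132 ≡ 59 (mod 73).
Check: 10·59 = 590 = 8·73 + 6.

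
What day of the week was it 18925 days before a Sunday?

18925 mod 7 = 4 (since 2703·7 = 18921).
Sunday − 4 days → Wednesday.

Wednesday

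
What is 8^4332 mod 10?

6

The units digit of 8^n cycles with period 4: 8, 4, 2, 6, …
4332 mod 4 = 0, so the last digit matches 8^4 = 6.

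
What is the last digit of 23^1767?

7

Last digits of 3^n: 3, 9, 7, 1 (period 4).
1767 leaves remainder 3 on division by 4, so 23^1767 ends in 7.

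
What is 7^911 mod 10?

The units digit of 7^n cycles with period 4: 7, 9, 3, 1, …
911 mod 4 = 3, so the last digit matches 7^3 = 3.

3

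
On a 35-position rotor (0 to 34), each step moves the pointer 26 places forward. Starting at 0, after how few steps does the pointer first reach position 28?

28

The inverse of 26 mod 35 is 31 (since 26·31 = 806 ≡ 1).
So x ≡ 31·28 = 868 ≡ 28 (mod 35).
Check: 26·28 = 728 = 20·35 + 28.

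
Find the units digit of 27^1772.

Last digits of 7^n: 7, 9, 3, 1 (period 4).
1772 leaves remainder 0 on division by 4, so 27^1772 ends in 1.

1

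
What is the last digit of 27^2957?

7

The units digit of 27^n cycles with period 4: 7, 9, 3, 1, …
2957 mod 4 = 1, so the last digit matches 7^1 = 7.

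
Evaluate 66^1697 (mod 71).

46

Successive squares of 66 mod 71: 66^1≡66, 66^2≡25, 66^4≡57, 66^8≡54, 66^16≡5, 66^32≡25, 66^64≡57, 66^128≡54, 66^256≡5, 66^512≡25, 66^1024≡57.
Since 1697 = 1 + 32 + 128 + 512 + 1024 in binary, 66^1697 ≡ 66·25·54·25·57 ≡ 46 (mod 71).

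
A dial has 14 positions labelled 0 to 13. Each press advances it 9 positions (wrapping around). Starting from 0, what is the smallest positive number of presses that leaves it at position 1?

11

9·11 = 99 = 7·14 + 1, so 9⁻¹ ≡ 11 (mod 14).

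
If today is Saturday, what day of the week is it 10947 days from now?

10947 = 1563·7 + 6, so 10947 mod 7 = 6.
Saturday + 6 days → Friday.

Friday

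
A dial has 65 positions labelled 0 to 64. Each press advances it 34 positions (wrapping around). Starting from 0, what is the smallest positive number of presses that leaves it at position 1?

34·44 = 1496 = 23·65 + 1, so 34⁻¹ ≡ 44 (mod 65).

44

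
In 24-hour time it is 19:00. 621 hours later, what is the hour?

16

621 − 25·24 = 21, so 621 ≡ 21 (mod 24).
(19 + 21) mod 24 = 16.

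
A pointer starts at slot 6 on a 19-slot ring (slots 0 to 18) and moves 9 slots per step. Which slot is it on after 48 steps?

48·9 = 432.
432 = 22·19 + 14, so 432 mod 19 = 14.
(6 + 14) mod 19 = 1.

1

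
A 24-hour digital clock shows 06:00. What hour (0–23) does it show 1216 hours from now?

1216 mod 24 = 16 (since 50·24 = 1200).
(6 + 16) mod 24 = 22.

22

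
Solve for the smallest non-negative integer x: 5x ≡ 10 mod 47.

2

The inverse of 5 mod 47 is 19 (since 5·19 = 95 ≡ 1).
Multiplying both sides by 19: x ≡ 19·10 = 190 ≡ 2 (mod 47).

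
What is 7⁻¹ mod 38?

11

38 = 5·7 + 3
7 = 2·3 + 1
3 = 3·1 + 0
Back-substituting gives 7·11 ≡ 1 (mod 38).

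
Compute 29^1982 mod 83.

16

Square-and-reduce mod 83: 29^1≡29, 29^2≡11, 29^4≡38, 29^8≡33, 29^16≡10, 29^32≡17, 29^64≡40, 29^128≡23, 29^256≡31, 29^512≡48, 29^1024≡63.
1982 = 2 + 4 + 8 + 16 + 32 + 128 + 256 + 512 + 1024, so 29^1982 ≡ 11·38·33·10·17·23·31·48·63 ≡ 16 (mod 83).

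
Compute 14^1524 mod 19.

By repeated squaring mod 19: 14^1≡14, 14^2≡6, 14^4≡17, 14^8≡4, 14^16≡16, 14^32≡9, 14^64≡5, 14^128≡6, 14^256≡17, 14^512≡4, 14^1024≡16.
1524 = 4 + 16 + 32 + 64 + 128 + 256 + 1024, so 14^1524 ≡ 17·16·9·5·6·17·16 ≡ 11 (mod 19).

11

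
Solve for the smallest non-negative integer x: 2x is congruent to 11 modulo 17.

The inverse of 2 mod 17 is 9 (since 2·9 = 18 ≡ 1).
So x ≡ 9·11 = 99 ≡ 14 (mod 17).
Check: 2·14 = 28 = 1·17 + 11.

14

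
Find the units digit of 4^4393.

4

Last digits of 4^n: 4, 6 (period 2).
4393 leaves remainder 1 on division by 2, so 4^4393 ends in 4.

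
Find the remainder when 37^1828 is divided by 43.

Square-and-reduce mod 43: 37^1≡37, 37^2≡36, 37^4≡6, 37^8≡36, 37^16≡6, 37^32≡36, 37^64≡6, 37^128≡36, 37^256≡6, 37^512≡36, 37^1024≡6.
Since 1828 = 4 + 32 + 256 + 512 + 1024 in binary, 37^1828 ≡ 6·36·6·36·6 ≡ 6 (mod 43).

6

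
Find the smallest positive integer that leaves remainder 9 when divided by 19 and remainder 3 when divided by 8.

x ≡ 3 (mod 8) gives x ∈ {3, 11, 19, 27, 35, 43, 51, 59, …}.
The first of these with x mod 19 = 9 is 123.

123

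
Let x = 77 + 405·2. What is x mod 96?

405·2 = 810.
810 = 8·96 + 42, so 810 mod 96 = 42.
(77 + 42) mod 96 = 23.

23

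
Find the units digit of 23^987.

7

Last digits of 3^n: 3, 9, 7, 1 (period 4).
987 leaves remainder 3 on division by 4, so 23^987 ends in 7.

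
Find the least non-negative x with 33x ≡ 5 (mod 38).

37

The inverse of 33 mod 38 is 15 (since 33·15 = 495 ≡ 1).
So x ≡ 15·5 = 75 ≡ 37 (mod 38).
Check: 33·37 = 1221 = 32·38 + 5.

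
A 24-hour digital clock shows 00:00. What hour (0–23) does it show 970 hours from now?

970 mod 24 = 10 (since 40·24 = 960).
(0 + 10) mod 24 = 10.

10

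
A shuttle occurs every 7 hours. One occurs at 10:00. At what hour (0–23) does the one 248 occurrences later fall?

18

248·7 = 1736.
Dividing 1736 by 24 gives quotient 72 and remainder 8.
(10 + 8) mod 24 = 18.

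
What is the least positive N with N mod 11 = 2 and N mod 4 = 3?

35

Since 4·3 ≡ 1 (mod 11), take x = 3 + 4·((2−3)·3 mod 11) = 3 + 4·8 = 35.
Check: 35 mod 11 = 2, 35 mod 4 = 3.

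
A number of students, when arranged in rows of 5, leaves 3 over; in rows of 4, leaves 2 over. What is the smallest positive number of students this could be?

x ≡ 2 (mod 4) gives x ∈ {2, 6, 10, 14, 18}.
The first of these with x mod 5 = 3 is 18.

18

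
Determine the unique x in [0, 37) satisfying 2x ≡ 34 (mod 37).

17

2⁻¹ ≡ 19 (mod 37) because 2·19 = 38 = 1·37 + 1.
So x ≡ 19·34 = 646 ≡ 17 (mod 37).
Check: 2·17 = 34 = 0·37 + 34.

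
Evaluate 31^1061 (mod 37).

31

By repeated squaring mod 37: 31^1≡31, 31^2≡36, 31^4≡1, 31^8≡1, 31^16≡1, 31^32≡1, 31^64≡1, 31^128≡1, 31^256≡1, 31^512≡1, 31^1024≡1.
Since 1061 = 1 + 4 + 32 + 1024 in binary, 31^1061 ≡ 31·1·1·1 ≡ 31 (mod 37).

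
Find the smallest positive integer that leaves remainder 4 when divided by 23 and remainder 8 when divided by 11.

96

x ≡ 8 (mod 11) gives x ∈ {8, 19, 30, 41, 52, 63, 74, 85, …}.
The first of these with x mod 23 = 4 is 96.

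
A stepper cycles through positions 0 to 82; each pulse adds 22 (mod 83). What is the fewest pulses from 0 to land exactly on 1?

83 = 3·22 + 17
22 = 1·17 + 5
17 = 3·5 + 2
5 = 2·2 + 1
2 = 2·1 + 0
Back-substituting gives 22·34 ≡ 1 (mod 83).

34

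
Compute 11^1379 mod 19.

7

Successive squares of 11 mod 19: 11^1≡11, 11^2≡7, 11^4≡11, 11^8≡7, 11^16≡11, 11^32≡7, 11^64≡11, 11^128≡7, 11^256≡11, 11^512≡7, 11^1024≡11.
Since 1379 = 1 + 2 + 32 + 64 + 256 + 1024 in binary, 11^1379 ≡ 11·7·7·11·11·11 ≡ 7 (mod 19).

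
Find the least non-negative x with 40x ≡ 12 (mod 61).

43

The inverse of 40 mod 61 is 29 (since 40·29 = 1160 ≡ 1).
Multiplying both sides by 29: x ≡ 29·12 = 348 ≡ 43 (mod 61).
Check: 40·43 = 1720 = 28·61 + 12.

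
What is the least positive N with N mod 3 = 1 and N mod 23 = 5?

28

Since 23·2 ≡ 1 (mod 3), take x = 5 + 23·((1−5)·2 mod 3) = 5 + 23·1 = 28.
Check: 28 mod 3 = 1, 28 mod 23 = 5.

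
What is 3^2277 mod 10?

Powers of 3 mod 10 repeat with period 4: 3, 9, 7, 1.
2277 mod 4 = 1, so the last digit matches 3^1 = 3.

3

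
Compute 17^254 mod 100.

29

By repeated squaring mod 100: 17^1≡17, 17^2≡89, 17^4≡21, 17^8≡41, 17^16≡81, 17^32≡61, 17^64≡21, 17^128≡41.
254 = 2 + 4 + 8 + 16 + 32 + 64 + 128, so 17^254 ≡ 89·21·41·81·61·21·41 ≡ 29 (mod 100).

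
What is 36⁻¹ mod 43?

6

36·6 = 216 = 5·43 + 1, so 36⁻¹ ≡ 6 (mod 43).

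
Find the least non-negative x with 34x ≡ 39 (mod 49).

34⁻¹ ≡ 13 (mod 49) because 34·13 = 442 = 9·49 + 1.
So x ≡ 13·39 = 507 ≡ 17 (mod 49).

17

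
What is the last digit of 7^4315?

3

Powers of 7 mod 10 repeat with period 4: 7, 9, 3, 1.
4315 mod 4 = 3, so the last digit matches 7^3 = 3.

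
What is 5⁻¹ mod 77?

31

5·31 = 155 = 2·77 + 1, so 5⁻¹ ≡ 31 (mod 77).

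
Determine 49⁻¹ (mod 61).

5

49·5 = 245 = 4·61 + 1, so 49⁻¹ ≡ 5 (mod 61).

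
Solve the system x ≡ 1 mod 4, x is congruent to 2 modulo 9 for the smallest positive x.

29

x ≡ 1 (mod 4) gives x ∈ {1, 5, 9, 13, 17, 21, 25, 29}.
The first of these with x mod 9 = 2 is 29.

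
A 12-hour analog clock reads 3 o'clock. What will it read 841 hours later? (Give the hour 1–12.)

4

841 − 70·12 = 1, so 841 ≡ 1 (mod 12).
3 + 1 → 4 on a 12-hour dial.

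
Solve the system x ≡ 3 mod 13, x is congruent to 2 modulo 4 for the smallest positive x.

x ≡ 2 (mod 4) gives x ∈ {2, 6, 10, 14, 18, 22, 26, 30, …}.
The first of these with x mod 13 = 3 is 42.

42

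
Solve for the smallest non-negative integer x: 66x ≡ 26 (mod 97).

The inverse of 66 mod 97 is 25 (since 66·25 = 1650 ≡ 1).
Multiplying both sides by 25: x ≡ 25·26 = 650 ≡ 68 (mod 97).

68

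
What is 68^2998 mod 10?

The units digit of 68^n cycles with period 4: 8, 4, 2, 6, …
2998 mod 4 = 2, so the last digit matches 8^2 = 4.

4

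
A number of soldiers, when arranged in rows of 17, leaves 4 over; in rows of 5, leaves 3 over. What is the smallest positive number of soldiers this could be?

x ≡ 3 (mod 5) gives x ∈ {3, 8, 13, 18, 23, 28, 33, 38}.
The first of these with x mod 17 = 4 is 38.

38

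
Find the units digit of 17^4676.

1

Last digits of 7^n: 7, 9, 3, 1 (period 4).
4676 mod 4 = 0, so the last digit matches 7^4 = 1.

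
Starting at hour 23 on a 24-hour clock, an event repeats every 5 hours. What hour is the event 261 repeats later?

261·5 = 1305.
1305 mod 24 = 9 (since 54·24 = 1296).
(23 + 9) mod 24 = 8.

8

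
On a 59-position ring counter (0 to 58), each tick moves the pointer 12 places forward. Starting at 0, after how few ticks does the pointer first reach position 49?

12⁻¹ ≡ 5 (mod 59) because 12·5 = 60 = 1·59 + 1.
Multiplying both sides by 5: x ≡ 5·49 = 245 ≡ 9 (mod 59).

9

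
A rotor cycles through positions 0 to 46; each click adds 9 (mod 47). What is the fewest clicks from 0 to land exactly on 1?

47 = 5·9 + 2
9 = 4·2 + 1
2 = 2·1 + 0
Back-substituting gives 9·21 ≡ 1 (mod 47).

21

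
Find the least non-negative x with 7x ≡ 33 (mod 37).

10

The inverse of 7 mod 37 is 16 (since 7·16 = 112 ≡ 1).
So x ≡ 16·33 = 528 ≡ 10 (mod 37).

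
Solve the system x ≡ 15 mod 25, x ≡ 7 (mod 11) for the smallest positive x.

40

x ≡ 7 (mod 11) gives x ∈ {7, 18, 29, 40}.
The first of these with x mod 25 = 15 is 40.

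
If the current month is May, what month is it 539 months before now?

June

539 = 44·12 + 11, so 539 mod 12 = 11.
May − 11 months → June.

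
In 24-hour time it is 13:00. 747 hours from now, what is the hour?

16

747 − 31·24 = 3, so 747 ≡ 3 (mod 24).
(13 + 3) mod 24 = 16.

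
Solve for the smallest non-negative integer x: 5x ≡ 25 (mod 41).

5⁻¹ ≡ 33 (mod 41) because 5·33 = 165 = 4·41 + 1.
Multiplying both sides by 33: x ≡ 33·25 = 825 ≡ 5 (mod 41).

5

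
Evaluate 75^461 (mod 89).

By repeated squaring mod 89: 75^1≡75, 75^2≡18, 75^4≡57, 75^8≡45, 75^16≡67, 75^32≡39, 75^64≡8, 75^128≡64, 75^256≡2.
Since 461 = 1 + 4 + 8 + 64 + 128 + 256 in binary, 75^461 ≡ 75·57·45·8·64·2 ≡ 23 (mod 89).

23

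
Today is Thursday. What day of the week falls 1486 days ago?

1486 − 212·7 = 2, so 1486 ≡ 2 (mod 7).
Thursday − 2 days → Tuesday.

Tuesday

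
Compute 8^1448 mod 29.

16

Square-and-reduce mod 29: 8^1≡8, 8^2≡6, 8^4≡7, 8^8≡20, 8^16≡23, 8^32≡7, 8^64≡20, 8^128≡23, 8^256≡7, 8^512≡20, 8^1024≡23.
Since 1448 = 8 + 32 + 128 + 256 + 1024 in binary, 8^1448 ≡ 20·7·23·7·23 ≡ 16 (mod 29).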